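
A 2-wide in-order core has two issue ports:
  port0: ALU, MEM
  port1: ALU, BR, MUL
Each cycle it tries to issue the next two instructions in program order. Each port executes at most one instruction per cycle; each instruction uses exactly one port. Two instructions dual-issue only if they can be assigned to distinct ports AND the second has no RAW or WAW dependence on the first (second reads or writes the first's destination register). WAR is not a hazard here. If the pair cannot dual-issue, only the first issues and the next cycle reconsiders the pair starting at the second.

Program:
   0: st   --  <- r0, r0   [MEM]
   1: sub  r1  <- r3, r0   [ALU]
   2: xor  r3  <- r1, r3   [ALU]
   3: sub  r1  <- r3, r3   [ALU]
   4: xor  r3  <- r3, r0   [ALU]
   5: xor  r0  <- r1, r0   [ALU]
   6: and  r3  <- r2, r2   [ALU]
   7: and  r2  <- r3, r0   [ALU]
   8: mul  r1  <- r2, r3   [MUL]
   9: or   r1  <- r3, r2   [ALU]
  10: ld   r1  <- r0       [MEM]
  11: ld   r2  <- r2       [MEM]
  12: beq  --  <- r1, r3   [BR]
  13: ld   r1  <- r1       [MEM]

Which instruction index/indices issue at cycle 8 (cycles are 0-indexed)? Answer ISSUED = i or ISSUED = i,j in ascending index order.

ISSUED = 11,12

#0 head=0: st.MEM+sub.ALU i0/i1 pair
#1 head=2: xor.ALU i2 RAW r3
#2 head=3: sub.ALU+xor.ALU i3/i4 pair
#3 head=5: xor.ALU+and.ALU i5/i6 pair
#4 head=7: and.ALU i7 RAW r2
#5 head=8: mul.MUL i8 WAW r1
#6 head=9: or.ALU i9 WAW r1
#7 head=10: ld.MEM i10 no-port MEM/MEM
#8 head=11: ld.MEM+beq.BR i11/i12 pair
#9 head=13: ld.MEM i13 tail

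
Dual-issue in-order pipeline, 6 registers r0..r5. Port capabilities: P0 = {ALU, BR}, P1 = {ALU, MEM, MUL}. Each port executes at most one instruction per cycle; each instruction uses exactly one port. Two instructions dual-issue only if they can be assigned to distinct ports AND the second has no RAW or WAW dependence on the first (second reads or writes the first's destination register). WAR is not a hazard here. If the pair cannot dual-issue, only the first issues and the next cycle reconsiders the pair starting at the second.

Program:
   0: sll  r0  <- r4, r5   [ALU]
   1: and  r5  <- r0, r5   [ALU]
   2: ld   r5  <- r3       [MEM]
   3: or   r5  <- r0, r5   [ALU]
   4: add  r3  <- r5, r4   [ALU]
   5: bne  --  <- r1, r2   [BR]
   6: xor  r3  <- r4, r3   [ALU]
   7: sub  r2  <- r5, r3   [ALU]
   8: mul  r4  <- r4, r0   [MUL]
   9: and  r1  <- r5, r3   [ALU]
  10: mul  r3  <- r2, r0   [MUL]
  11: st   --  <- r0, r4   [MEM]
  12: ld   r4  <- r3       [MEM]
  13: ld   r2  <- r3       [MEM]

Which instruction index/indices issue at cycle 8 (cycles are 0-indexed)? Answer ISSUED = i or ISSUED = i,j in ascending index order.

[0] i0  sll.ALU  -- RAW r0
[1] i1  and.ALU  -- WAW r5
[2] i2  ld.MEM  -- RAW+WAW r5
[3] i3  or.ALU  -- RAW r5
[4] i4,i5  add.ALU+bne.BR  -- 2-wide
[5] i6  xor.ALU  -- RAW r3
[6] i7,i8  sub.ALU+mul.MUL  -- 2-wide
[7] i9,i10  and.ALU+mul.MUL  -- 2-wide
[8] i11  st.MEM  -- no-port MEM/MEM
[9] i12  ld.MEM  -- no-port MEM/MEM
[10] i13  ld.MEM  -- tail

ISSUED = 11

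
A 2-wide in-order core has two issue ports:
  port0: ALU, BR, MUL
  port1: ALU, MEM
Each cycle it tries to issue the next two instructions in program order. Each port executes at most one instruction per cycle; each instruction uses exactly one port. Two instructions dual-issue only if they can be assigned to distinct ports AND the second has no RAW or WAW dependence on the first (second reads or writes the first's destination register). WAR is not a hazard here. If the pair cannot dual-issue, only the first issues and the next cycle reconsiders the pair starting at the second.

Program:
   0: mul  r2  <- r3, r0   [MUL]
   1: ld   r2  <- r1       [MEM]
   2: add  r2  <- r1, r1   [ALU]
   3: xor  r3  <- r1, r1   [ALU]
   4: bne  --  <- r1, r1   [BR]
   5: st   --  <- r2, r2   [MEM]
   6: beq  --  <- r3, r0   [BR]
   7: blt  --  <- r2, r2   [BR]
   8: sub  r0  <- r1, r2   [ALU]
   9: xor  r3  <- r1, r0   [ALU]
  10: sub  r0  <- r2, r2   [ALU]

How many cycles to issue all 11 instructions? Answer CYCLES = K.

CYCLES = 7

t=0 i0:mul.MUL ; WAW r2
t=1 i1:ld.MEM ; WAW r2
t=2 i2/i3:add.ALU xor.ALU ; pair
t=3 i4/i5:bne.BR st.MEM ; pair
t=4 i6:beq.BR ; no-port BR/BR
t=5 i7/i8:blt.BR sub.ALU ; pair
t=6 i9/i10:xor.ALU sub.ALU ; pair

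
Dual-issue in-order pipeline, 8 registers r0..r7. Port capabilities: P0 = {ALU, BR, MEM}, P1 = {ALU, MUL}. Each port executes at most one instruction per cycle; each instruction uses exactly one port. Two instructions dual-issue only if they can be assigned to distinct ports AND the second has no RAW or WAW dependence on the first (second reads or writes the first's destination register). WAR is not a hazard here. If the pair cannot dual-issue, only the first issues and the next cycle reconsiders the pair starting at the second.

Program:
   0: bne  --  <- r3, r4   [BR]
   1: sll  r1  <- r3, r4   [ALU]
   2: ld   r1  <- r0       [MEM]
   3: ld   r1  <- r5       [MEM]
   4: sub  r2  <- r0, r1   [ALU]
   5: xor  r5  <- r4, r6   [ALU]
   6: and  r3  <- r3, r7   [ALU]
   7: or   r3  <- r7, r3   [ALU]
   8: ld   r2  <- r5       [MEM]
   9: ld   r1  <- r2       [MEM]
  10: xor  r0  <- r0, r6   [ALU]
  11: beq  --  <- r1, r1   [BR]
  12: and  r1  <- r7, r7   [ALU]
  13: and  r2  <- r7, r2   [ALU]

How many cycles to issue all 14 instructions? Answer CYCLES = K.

CYCLES = 9

0. bne sll @i0+i1  | 2-wide
1. ld @i2  | no-port MEM/MEM
2. ld @i3  | RAW r1
3. sub xor @i4+i5  | 2-wide
4. and @i6  | RAW+WAW r3
5. or ld @i7+i8  | 2-wide
6. ld xor @i9+i10  | 2-wide
7. beq and @i11+i12  | 2-wide
8. and @i13  | tail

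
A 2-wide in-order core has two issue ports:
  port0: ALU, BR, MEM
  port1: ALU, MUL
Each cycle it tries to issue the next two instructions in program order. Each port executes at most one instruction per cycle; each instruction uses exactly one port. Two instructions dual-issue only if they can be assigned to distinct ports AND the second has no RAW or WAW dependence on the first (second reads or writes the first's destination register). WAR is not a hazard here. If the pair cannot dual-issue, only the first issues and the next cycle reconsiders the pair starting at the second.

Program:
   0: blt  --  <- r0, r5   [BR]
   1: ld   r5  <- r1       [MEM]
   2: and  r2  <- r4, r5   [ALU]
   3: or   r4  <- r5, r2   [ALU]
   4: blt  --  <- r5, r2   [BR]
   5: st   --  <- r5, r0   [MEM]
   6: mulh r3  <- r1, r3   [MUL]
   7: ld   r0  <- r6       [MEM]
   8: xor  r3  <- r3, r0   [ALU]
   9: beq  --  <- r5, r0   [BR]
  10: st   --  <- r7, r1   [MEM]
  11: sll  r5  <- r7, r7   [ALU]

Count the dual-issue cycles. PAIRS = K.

0. blt.BR @i0  | no-port BR/MEM
1. ld.MEM @i1  | RAW r5
2. and.ALU @i2  | RAW r2
3. or.ALU blt.BR @i3+i4  | 2-wide
4. st.MEM mulh.MUL @i5+i6  | 2-wide
5. ld.MEM @i7  | RAW r0
6. xor.ALU beq.BR @i8+i9  | 2-wide
7. st.MEM sll.ALU @i10+i11  | 2-wide

PAIRS = 4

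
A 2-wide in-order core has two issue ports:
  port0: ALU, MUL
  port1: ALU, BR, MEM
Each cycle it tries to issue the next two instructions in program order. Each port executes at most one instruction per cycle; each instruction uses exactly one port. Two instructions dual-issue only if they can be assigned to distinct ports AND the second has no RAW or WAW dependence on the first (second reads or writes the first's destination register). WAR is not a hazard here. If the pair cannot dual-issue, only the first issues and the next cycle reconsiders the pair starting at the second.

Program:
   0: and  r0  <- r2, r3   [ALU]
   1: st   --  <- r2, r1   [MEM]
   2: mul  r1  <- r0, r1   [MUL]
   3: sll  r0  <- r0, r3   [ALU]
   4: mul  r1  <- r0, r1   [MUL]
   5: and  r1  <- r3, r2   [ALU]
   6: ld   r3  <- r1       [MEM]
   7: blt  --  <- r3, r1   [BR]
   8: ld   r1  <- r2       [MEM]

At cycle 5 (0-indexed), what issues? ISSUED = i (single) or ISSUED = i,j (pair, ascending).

ISSUED = 7

t=0 i0,i1:and/st ; 2-wide
t=1 i2,i3:mul/sll ; 2-wide
t=2 i4:mul ; WAW r1
t=3 i5:and ; RAW r1
t=4 i6:ld ; no-port MEM/BR
t=5 i7:blt ; no-port BR/MEM
t=6 i8:ld ; tail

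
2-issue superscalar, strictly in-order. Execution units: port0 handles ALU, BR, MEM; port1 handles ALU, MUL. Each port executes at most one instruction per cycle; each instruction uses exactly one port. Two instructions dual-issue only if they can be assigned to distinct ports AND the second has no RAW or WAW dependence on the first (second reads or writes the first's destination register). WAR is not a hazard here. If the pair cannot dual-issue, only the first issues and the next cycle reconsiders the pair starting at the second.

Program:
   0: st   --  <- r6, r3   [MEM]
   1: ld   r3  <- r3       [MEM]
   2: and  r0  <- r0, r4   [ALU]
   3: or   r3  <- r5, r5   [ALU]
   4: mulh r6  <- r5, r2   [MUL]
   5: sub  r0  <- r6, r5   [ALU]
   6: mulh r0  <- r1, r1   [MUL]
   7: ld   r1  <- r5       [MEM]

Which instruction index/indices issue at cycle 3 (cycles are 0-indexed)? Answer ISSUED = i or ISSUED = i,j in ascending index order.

#0 head=0: st i0 no-port MEM/MEM
#1 head=1: ld+and i1/i2 dual
#2 head=3: or+mulh i3/i4 dual
#3 head=5: sub i5 WAW r0
#4 head=6: mulh+ld i6/i7 dual

ISSUED = 5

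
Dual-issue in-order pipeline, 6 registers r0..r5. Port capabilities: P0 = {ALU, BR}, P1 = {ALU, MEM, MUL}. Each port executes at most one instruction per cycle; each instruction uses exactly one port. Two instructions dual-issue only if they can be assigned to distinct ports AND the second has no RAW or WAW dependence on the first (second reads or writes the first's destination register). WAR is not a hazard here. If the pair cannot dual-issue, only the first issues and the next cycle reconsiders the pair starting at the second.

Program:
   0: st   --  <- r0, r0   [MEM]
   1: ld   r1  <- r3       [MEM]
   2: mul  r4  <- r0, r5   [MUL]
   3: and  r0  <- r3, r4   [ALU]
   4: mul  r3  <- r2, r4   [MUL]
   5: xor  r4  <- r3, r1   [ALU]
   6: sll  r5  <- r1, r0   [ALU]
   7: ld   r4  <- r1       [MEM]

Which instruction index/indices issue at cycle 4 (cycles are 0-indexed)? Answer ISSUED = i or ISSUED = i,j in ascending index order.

0. st @i0  | no-port MEM/MEM
1. ld @i1  | no-port MEM/MUL
2. mul @i2  | RAW r4
3. and/mul @i3+i4  | 2-wide
4. xor/sll @i5+i6  | 2-wide
5. ld @i7  | tail

ISSUED = 5,6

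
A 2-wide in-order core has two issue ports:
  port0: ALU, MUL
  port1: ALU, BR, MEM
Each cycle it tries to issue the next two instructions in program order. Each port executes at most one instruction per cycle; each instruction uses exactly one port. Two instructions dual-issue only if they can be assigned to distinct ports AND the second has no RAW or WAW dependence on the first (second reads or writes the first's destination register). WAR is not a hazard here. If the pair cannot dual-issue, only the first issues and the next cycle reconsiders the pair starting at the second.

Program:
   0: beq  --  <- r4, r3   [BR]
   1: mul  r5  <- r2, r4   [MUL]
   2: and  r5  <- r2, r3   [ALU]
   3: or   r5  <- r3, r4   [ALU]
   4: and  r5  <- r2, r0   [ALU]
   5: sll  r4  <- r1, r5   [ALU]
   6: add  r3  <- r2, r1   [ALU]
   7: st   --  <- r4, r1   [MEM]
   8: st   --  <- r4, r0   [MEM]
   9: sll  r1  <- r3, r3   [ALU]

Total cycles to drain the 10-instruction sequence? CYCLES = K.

#0 head=0: beq/mul i0/i1 dual
#1 head=2: and i2 WAW r5
#2 head=3: or i3 WAW r5
#3 head=4: and i4 RAW r5
#4 head=5: sll/add i5/i6 dual
#5 head=7: st i7 no-port MEM/MEM
#6 head=8: st/sll i8/i9 dual

CYCLES = 7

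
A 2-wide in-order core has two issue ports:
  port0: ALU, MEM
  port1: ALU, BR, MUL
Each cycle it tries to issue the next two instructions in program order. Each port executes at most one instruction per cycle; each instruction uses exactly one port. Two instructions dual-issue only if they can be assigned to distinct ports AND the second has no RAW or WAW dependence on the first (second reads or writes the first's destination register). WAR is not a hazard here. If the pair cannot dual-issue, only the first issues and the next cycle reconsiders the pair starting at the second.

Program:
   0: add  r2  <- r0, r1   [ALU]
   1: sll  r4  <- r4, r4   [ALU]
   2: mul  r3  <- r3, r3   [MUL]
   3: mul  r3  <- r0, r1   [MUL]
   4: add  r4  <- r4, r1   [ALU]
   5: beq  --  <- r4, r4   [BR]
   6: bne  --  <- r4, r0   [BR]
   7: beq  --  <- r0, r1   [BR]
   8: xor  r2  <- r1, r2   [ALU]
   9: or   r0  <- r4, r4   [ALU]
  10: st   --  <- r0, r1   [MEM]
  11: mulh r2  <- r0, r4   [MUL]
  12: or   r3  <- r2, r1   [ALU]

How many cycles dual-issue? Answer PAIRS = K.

0. add sll @i0+i1  | dual
1. mul @i2  | no-port MUL/MUL
2. mul add @i3+i4  | dual
3. beq @i5  | no-port BR/BR
4. bne @i6  | no-port BR/BR
5. beq xor @i7+i8  | dual
6. or @i9  | RAW r0
7. st mulh @i10+i11  | dual
8. or @i12  | tail

PAIRS = 4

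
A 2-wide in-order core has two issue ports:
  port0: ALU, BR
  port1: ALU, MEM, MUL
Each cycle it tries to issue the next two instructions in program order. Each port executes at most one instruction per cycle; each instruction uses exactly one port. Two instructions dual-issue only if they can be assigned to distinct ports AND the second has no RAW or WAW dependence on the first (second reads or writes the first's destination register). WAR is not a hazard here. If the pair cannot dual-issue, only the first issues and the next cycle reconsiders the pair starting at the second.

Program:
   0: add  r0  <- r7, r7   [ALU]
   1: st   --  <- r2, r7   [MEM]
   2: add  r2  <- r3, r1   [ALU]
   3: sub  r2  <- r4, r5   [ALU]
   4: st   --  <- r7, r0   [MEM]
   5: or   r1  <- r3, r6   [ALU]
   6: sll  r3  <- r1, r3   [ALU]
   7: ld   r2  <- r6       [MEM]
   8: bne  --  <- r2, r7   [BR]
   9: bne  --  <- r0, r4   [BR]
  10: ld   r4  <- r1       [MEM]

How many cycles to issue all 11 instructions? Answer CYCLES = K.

CYCLES = 7

t=0 i0,i1:add.ALU;st.MEM ; pair
t=1 i2:add.ALU ; WAW r2
t=2 i3,i4:sub.ALU;st.MEM ; pair
t=3 i5:or.ALU ; RAW r1
t=4 i6,i7:sll.ALU;ld.MEM ; pair
t=5 i8:bne.BR ; no-port BR/BR
t=6 i9,i10:bne.BR;ld.MEM ; pair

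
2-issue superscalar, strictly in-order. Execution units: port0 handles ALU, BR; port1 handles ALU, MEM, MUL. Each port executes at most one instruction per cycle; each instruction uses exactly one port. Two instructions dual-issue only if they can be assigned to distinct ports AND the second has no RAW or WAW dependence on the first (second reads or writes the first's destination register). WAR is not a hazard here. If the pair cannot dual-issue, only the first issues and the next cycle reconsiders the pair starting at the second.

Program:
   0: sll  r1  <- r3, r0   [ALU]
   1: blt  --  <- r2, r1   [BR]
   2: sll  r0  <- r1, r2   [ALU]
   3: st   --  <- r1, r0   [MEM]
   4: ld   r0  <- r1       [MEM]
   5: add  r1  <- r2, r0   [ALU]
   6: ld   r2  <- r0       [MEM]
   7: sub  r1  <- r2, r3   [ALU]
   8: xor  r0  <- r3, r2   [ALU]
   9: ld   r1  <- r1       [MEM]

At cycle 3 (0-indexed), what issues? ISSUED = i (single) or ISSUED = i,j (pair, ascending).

ISSUED = 4

[0] i0  sll  -- RAW r1
[1] i1/i2  blt sll  -- pair
[2] i3  st  -- no-port MEM/MEM
[3] i4  ld  -- RAW r0
[4] i5/i6  add ld  -- pair
[5] i7/i8  sub xor  -- pair
[6] i9  ld  -- tail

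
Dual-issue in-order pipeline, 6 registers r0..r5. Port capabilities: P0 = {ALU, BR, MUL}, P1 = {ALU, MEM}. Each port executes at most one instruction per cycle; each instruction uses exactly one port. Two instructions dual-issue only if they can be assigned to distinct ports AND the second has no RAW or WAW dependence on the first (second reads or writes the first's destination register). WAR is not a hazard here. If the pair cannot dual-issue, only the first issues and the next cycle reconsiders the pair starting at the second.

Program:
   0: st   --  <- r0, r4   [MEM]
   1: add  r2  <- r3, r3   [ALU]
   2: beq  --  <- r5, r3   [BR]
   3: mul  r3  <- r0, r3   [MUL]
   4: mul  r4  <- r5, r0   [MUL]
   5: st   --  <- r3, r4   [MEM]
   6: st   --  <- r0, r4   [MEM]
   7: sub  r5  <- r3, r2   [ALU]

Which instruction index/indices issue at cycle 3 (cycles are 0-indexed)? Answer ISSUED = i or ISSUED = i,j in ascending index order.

[0] i0+i1  st/add  -- dual
[1] i2  beq  -- no-port BR/MUL
[2] i3  mul  -- no-port MUL/MUL
[3] i4  mul  -- RAW r4
[4] i5  st  -- no-port MEM/MEM
[5] i6+i7  st/sub  -- dual

ISSUED = 4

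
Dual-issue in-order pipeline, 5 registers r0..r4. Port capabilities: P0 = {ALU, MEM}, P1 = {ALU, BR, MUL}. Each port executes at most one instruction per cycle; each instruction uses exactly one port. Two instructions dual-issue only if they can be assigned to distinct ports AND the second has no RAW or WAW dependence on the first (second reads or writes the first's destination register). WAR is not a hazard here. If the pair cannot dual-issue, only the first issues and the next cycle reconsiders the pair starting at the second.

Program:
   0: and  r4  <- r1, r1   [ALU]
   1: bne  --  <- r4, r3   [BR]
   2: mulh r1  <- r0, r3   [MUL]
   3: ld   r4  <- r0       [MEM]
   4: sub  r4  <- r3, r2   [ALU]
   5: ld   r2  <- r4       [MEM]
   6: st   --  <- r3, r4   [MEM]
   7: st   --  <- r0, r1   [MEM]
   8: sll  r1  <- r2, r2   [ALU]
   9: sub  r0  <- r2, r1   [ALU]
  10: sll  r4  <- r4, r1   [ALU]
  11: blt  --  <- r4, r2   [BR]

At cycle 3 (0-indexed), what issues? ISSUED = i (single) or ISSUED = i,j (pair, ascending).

ISSUED = 4

t=0 i0:and ; RAW r4
t=1 i1:bne ; no-port BR/MUL
t=2 i2/i3:mulh+ld ; 2-wide
t=3 i4:sub ; RAW r4
t=4 i5:ld ; no-port MEM/MEM
t=5 i6:st ; no-port MEM/MEM
t=6 i7/i8:st+sll ; 2-wide
t=7 i9/i10:sub+sll ; 2-wide
t=8 i11:blt ; tail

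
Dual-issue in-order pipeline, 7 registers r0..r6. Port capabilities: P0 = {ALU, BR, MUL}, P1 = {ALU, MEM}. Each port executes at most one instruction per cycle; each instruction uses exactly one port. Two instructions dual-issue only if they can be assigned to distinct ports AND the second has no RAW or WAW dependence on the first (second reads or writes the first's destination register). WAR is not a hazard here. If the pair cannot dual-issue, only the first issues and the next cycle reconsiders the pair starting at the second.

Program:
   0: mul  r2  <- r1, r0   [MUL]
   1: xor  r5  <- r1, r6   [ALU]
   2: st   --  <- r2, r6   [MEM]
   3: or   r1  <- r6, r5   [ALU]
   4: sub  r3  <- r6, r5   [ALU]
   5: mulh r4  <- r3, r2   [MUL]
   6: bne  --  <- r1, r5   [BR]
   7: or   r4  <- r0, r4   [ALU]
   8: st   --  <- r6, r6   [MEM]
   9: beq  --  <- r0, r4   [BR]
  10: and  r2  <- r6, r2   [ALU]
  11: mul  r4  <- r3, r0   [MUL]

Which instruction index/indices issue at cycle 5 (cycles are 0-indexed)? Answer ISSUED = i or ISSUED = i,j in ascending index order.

t=0 i0+i1:mul.MUL xor.ALU ; dual
t=1 i2+i3:st.MEM or.ALU ; dual
t=2 i4:sub.ALU ; RAW r3
t=3 i5:mulh.MUL ; no-port MUL/BR
t=4 i6+i7:bne.BR or.ALU ; dual
t=5 i8+i9:st.MEM beq.BR ; dual
t=6 i10+i11:and.ALU mul.MUL ; dual

ISSUED = 8,9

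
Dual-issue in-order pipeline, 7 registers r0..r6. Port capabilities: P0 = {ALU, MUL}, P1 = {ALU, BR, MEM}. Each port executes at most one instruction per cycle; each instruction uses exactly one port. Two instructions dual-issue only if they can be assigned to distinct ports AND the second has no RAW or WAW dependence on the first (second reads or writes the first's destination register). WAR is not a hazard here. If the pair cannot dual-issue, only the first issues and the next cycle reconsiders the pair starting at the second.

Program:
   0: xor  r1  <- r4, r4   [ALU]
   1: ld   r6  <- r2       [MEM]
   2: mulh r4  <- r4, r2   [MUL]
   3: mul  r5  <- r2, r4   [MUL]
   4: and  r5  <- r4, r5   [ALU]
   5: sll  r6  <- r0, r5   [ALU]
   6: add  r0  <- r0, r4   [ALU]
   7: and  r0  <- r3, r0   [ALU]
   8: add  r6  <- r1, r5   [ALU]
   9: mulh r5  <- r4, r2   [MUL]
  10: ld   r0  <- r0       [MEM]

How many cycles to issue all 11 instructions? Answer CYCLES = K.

CYCLES = 7

0. xor+ld @i0,i1  | dual
1. mulh @i2  | no-port MUL/MUL
2. mul @i3  | RAW+WAW r5
3. and @i4  | RAW r5
4. sll+add @i5,i6  | dual
5. and+add @i7,i8  | dual
6. mulh+ld @i9,i10  | dual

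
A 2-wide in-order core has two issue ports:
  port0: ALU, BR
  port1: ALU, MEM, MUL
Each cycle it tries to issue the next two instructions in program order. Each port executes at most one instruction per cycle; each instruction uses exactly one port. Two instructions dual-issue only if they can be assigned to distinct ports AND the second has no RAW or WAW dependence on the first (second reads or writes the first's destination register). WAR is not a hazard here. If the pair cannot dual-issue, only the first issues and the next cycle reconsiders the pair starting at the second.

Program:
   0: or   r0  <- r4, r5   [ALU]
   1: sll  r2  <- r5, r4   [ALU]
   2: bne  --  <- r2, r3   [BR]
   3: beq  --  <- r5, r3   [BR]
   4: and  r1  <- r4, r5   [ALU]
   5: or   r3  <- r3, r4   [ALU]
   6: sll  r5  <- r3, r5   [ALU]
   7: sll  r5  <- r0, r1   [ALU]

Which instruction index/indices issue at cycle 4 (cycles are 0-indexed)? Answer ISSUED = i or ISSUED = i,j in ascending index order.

0. or.ALU;sll.ALU @i0/i1  | pair
1. bne.BR @i2  | no-port BR/BR
2. beq.BR;and.ALU @i3/i4  | pair
3. or.ALU @i5  | RAW r3
4. sll.ALU @i6  | WAW r5
5. sll.ALU @i7  | tail

ISSUED = 6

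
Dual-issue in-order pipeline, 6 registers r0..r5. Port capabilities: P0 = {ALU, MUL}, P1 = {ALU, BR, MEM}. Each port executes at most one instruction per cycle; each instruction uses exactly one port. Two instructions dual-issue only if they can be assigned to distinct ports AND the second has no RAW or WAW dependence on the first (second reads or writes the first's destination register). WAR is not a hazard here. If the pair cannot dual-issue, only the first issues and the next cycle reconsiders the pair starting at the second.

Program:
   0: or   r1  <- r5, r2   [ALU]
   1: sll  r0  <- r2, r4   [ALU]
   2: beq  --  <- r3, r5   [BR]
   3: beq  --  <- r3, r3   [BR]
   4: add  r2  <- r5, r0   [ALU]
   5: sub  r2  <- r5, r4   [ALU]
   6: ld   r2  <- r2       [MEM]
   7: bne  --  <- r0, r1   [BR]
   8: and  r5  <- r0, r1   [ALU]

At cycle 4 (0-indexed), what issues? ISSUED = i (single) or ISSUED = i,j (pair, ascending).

0. or.ALU/sll.ALU @i0/i1  | pair
1. beq.BR @i2  | no-port BR/BR
2. beq.BR/add.ALU @i3/i4  | pair
3. sub.ALU @i5  | RAW+WAW r2
4. ld.MEM @i6  | no-port MEM/BR
5. bne.BR/and.ALU @i7/i8  | pair

ISSUED = 6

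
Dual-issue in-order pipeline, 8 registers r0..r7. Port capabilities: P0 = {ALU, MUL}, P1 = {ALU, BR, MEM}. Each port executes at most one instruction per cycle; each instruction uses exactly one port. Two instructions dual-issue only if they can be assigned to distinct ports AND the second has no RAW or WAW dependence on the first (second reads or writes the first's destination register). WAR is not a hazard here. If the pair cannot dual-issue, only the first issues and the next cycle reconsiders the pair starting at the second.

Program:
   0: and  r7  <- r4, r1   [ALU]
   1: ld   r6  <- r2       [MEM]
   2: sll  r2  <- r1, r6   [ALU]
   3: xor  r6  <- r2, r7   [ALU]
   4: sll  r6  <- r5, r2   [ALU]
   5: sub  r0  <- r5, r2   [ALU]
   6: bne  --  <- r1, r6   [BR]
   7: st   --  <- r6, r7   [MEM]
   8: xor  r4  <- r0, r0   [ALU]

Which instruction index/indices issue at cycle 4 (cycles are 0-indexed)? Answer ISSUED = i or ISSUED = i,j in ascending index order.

ISSUED = 6

[0] i0/i1  and.ALU;ld.MEM  -- pair
[1] i2  sll.ALU  -- RAW r2
[2] i3  xor.ALU  -- WAW r6
[3] i4/i5  sll.ALU;sub.ALU  -- pair
[4] i6  bne.BR  -- no-port BR/MEM
[5] i7/i8  st.MEM;xor.ALU  -- pair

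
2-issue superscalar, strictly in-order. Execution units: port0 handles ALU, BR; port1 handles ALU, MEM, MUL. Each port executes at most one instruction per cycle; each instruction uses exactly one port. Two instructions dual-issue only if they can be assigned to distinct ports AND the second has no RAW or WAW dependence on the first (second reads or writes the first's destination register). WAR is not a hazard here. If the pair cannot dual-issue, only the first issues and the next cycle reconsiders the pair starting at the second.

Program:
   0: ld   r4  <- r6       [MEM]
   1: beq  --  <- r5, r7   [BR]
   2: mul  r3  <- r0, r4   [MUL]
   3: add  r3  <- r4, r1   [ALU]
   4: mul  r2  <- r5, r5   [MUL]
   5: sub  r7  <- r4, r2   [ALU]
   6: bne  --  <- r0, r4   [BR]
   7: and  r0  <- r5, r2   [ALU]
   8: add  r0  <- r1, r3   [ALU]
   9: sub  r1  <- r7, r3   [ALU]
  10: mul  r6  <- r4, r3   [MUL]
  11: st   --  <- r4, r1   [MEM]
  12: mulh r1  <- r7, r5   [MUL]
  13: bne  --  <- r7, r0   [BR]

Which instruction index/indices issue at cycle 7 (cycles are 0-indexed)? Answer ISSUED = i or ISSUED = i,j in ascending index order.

ISSUED = 11

[0] i0/i1  ld;beq  -- pair
[1] i2  mul  -- WAW r3
[2] i3/i4  add;mul  -- pair
[3] i5/i6  sub;bne  -- pair
[4] i7  and  -- WAW r0
[5] i8/i9  add;sub  -- pair
[6] i10  mul  -- no-port MUL/MEM
[7] i11  st  -- no-port MEM/MUL
[8] i12/i13  mulh;bne  -- pair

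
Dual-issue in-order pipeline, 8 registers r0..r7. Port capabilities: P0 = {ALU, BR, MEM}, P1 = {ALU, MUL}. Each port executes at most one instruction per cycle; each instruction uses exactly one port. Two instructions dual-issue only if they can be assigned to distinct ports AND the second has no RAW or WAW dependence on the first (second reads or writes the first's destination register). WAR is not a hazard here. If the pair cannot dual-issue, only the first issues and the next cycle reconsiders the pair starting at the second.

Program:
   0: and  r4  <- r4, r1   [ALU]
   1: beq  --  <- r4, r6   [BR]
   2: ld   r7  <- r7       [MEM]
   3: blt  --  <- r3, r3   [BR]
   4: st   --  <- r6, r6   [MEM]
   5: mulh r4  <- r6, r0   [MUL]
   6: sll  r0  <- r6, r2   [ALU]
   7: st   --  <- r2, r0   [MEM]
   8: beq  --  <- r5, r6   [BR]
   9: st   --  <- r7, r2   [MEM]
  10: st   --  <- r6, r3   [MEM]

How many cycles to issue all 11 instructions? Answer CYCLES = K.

CYCLES = 10

c0: i0 and  RAW r4
c1: i1 beq  no-port BR/MEM
c2: i2 ld  no-port MEM/BR
c3: i3 blt  no-port BR/MEM
c4: i4&i5 st/mulh  2-wide
c5: i6 sll  RAW r0
c6: i7 st  no-port MEM/BR
c7: i8 beq  no-port BR/MEM
c8: i9 st  no-port MEM/MEM
c9: i10 st  tail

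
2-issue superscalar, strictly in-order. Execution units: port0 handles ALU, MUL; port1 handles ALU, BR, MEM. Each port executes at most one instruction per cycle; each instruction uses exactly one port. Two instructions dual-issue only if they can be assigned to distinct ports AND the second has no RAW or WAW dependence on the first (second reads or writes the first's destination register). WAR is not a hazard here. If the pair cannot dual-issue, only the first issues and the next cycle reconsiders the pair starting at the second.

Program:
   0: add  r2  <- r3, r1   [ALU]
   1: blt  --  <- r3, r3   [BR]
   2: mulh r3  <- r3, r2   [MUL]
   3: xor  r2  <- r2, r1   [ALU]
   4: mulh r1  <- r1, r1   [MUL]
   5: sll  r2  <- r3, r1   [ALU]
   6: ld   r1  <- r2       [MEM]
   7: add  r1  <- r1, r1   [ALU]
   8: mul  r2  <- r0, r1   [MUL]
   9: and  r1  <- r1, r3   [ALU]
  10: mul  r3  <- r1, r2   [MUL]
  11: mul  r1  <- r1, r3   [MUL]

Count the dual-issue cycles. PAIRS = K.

#0 head=0: add.ALU/blt.BR i0&i1 2-wide
#1 head=2: mulh.MUL/xor.ALU i2&i3 2-wide
#2 head=4: mulh.MUL i4 RAW r1
#3 head=5: sll.ALU i5 RAW r2
#4 head=6: ld.MEM i6 RAW+WAW r1
#5 head=7: add.ALU i7 RAW r1
#6 head=8: mul.MUL/and.ALU i8&i9 2-wide
#7 head=10: mul.MUL i10 no-port MUL/MUL
#8 head=11: mul.MUL i11 tail

PAIRS = 3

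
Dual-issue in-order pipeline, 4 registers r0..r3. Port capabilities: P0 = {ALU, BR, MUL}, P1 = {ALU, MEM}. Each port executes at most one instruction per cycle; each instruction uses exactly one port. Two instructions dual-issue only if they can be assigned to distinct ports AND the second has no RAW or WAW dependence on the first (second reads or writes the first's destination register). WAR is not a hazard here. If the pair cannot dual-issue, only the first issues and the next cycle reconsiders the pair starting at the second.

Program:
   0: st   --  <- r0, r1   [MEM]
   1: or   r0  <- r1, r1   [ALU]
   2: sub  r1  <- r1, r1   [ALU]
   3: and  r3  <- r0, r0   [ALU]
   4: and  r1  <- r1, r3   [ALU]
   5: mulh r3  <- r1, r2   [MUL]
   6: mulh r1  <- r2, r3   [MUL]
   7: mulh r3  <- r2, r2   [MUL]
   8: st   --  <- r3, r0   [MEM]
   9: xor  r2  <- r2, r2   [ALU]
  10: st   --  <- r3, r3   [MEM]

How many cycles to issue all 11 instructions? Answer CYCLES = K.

CYCLES = 8

#0 head=0: st+or i0,i1 pair
#1 head=2: sub+and i2,i3 pair
#2 head=4: and i4 RAW r1
#3 head=5: mulh i5 no-port MUL/MUL
#4 head=6: mulh i6 no-port MUL/MUL
#5 head=7: mulh i7 RAW r3
#6 head=8: st+xor i8,i9 pair
#7 head=10: st i10 tail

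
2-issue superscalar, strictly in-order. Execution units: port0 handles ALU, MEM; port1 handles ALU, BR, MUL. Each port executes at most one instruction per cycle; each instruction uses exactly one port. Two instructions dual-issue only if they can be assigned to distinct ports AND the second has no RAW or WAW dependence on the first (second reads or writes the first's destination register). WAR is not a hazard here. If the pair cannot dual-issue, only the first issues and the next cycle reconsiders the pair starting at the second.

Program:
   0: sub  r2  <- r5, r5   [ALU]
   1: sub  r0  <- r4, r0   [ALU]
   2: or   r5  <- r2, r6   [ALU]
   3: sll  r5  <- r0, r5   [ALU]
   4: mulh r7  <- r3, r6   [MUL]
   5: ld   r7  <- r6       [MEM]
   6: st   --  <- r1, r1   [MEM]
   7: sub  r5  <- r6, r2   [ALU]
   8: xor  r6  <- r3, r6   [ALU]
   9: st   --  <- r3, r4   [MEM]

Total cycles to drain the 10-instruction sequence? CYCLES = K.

CYCLES = 6

[0] i0,i1  sub+sub  -- 2-wide
[1] i2  or  -- RAW+WAW r5
[2] i3,i4  sll+mulh  -- 2-wide
[3] i5  ld  -- no-port MEM/MEM
[4] i6,i7  st+sub  -- 2-wide
[5] i8,i9  xor+st  -- 2-wide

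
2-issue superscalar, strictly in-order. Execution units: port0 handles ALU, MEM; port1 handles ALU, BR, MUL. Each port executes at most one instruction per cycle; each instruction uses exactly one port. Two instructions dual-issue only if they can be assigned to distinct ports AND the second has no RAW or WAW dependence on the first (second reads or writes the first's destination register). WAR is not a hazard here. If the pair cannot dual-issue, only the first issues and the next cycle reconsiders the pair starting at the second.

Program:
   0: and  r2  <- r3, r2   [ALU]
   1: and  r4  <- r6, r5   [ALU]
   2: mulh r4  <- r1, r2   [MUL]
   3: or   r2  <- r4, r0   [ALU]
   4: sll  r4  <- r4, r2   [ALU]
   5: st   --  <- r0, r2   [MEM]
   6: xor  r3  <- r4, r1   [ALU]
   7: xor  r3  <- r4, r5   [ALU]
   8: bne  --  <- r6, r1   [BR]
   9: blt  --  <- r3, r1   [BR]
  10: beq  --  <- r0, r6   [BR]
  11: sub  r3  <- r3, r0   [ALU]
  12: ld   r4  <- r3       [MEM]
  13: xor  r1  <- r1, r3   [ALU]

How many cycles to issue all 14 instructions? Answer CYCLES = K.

CYCLES = 9

  cy0 -> i0/i1 (and+and) dual
  cy1 -> i2 (mulh) RAW r4
  cy2 -> i3 (or) RAW r2
  cy3 -> i4/i5 (sll+st) dual
  cy4 -> i6 (xor) WAW r3
  cy5 -> i7/i8 (xor+bne) dual
  cy6 -> i9 (blt) no-port BR/BR
  cy7 -> i10/i11 (beq+sub) dual
  cy8 -> i12/i13 (ld+xor) dual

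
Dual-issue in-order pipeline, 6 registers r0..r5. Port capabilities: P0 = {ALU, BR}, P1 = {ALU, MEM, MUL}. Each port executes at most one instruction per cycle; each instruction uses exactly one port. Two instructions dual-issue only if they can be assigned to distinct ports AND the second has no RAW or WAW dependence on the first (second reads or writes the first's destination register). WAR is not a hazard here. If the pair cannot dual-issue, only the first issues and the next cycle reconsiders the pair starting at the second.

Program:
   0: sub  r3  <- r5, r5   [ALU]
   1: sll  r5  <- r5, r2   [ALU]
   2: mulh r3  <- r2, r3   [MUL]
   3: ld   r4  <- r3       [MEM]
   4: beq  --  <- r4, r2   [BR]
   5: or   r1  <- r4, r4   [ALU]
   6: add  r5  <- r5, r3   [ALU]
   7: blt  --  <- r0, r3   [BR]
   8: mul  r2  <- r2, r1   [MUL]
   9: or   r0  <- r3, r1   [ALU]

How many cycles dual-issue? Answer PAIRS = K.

PAIRS = 4

c0: i0&i1 sub;sll  dual
c1: i2 mulh  no-port MUL/MEM
c2: i3 ld  RAW r4
c3: i4&i5 beq;or  dual
c4: i6&i7 add;blt  dual
c5: i8&i9 mul;or  dual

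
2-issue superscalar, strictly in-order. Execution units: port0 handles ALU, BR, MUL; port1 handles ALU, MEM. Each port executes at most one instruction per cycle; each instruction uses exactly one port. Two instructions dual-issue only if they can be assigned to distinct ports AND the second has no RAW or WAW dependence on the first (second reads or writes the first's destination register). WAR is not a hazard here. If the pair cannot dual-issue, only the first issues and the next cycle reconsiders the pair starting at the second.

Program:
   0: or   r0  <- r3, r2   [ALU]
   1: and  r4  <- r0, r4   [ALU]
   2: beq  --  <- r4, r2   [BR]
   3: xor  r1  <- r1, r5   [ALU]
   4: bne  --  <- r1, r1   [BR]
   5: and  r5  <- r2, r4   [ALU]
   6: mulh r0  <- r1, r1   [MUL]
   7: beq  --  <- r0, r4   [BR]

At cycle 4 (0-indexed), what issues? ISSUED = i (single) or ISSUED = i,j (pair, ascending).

0. or.ALU @i0  | RAW r0
1. and.ALU @i1  | RAW r4
2. beq.BR;xor.ALU @i2+i3  | pair
3. bne.BR;and.ALU @i4+i5  | pair
4. mulh.MUL @i6  | no-port MUL/BR
5. beq.BR @i7  | tail

ISSUED = 6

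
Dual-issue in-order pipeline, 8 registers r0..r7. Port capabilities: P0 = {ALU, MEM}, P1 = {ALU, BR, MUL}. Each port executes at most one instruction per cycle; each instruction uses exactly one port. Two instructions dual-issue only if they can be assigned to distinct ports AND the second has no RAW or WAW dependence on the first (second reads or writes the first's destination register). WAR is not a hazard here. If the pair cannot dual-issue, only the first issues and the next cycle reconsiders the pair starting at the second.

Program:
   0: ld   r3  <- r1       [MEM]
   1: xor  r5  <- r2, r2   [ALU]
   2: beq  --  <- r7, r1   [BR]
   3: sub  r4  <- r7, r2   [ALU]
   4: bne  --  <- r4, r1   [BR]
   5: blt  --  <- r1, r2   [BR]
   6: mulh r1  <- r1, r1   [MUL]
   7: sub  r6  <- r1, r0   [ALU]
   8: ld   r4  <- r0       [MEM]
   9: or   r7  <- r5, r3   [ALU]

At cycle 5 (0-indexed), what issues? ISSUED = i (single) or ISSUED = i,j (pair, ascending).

ISSUED = 7,8

0. ld;xor @i0/i1  | pair
1. beq;sub @i2/i3  | pair
2. bne @i4  | no-port BR/BR
3. blt @i5  | no-port BR/MUL
4. mulh @i6  | RAW r1
5. sub;ld @i7/i8  | pair
6. or @i9  | tail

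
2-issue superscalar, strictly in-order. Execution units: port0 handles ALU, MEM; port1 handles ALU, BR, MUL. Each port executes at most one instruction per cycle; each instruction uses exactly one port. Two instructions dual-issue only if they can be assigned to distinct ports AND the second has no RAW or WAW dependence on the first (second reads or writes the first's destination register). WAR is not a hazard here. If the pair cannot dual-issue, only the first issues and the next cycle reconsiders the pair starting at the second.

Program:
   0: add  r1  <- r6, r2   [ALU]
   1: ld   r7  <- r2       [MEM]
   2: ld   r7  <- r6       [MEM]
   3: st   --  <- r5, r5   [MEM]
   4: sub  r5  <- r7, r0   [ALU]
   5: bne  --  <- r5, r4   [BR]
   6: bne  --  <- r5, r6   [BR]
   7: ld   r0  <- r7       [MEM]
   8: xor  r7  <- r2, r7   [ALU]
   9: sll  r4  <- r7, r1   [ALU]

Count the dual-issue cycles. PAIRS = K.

c0: i0+i1 add.ALU ld.MEM  pair
c1: i2 ld.MEM  no-port MEM/MEM
c2: i3+i4 st.MEM sub.ALU  pair
c3: i5 bne.BR  no-port BR/BR
c4: i6+i7 bne.BR ld.MEM  pair
c5: i8 xor.ALU  RAW r7
c6: i9 sll.ALU  tail

PAIRS = 3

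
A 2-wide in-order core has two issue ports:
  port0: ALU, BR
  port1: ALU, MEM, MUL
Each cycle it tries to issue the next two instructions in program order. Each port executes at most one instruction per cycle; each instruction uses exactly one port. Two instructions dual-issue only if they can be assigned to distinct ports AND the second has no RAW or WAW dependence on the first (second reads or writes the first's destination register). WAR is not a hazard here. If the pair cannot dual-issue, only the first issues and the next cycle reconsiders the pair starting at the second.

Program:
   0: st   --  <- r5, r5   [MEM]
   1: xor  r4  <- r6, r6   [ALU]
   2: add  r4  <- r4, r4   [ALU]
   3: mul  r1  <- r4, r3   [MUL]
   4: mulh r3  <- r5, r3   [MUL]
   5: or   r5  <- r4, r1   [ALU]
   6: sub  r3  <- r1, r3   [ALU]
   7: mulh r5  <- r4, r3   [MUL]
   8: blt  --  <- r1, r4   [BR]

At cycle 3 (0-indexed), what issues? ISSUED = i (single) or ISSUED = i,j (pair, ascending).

c0: i0+i1 st/xor  pair
c1: i2 add  RAW r4
c2: i3 mul  no-port MUL/MUL
c3: i4+i5 mulh/or  pair
c4: i6 sub  RAW r3
c5: i7+i8 mulh/blt  pair

ISSUED = 4,5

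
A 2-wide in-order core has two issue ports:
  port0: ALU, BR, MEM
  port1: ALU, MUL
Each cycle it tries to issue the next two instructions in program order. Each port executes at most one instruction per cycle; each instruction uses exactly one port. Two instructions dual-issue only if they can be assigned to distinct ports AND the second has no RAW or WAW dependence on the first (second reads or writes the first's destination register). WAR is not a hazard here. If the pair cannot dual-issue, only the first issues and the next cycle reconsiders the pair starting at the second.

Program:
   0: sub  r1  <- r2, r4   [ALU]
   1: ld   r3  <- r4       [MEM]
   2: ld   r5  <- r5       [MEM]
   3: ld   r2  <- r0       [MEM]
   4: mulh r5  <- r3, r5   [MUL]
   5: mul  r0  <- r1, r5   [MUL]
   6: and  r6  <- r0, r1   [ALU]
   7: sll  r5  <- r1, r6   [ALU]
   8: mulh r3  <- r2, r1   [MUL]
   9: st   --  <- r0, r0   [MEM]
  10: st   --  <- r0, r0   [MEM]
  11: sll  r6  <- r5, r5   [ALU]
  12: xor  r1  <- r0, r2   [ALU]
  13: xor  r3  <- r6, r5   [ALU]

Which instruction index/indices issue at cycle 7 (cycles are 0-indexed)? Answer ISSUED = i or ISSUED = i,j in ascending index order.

ISSUED = 10,11

#0 head=0: sub.ALU+ld.MEM i0,i1 dual
#1 head=2: ld.MEM i2 no-port MEM/MEM
#2 head=3: ld.MEM+mulh.MUL i3,i4 dual
#3 head=5: mul.MUL i5 RAW r0
#4 head=6: and.ALU i6 RAW r6
#5 head=7: sll.ALU+mulh.MUL i7,i8 dual
#6 head=9: st.MEM i9 no-port MEM/MEM
#7 head=10: st.MEM+sll.ALU i10,i11 dual
#8 head=12: xor.ALU+xor.ALU i12,i13 dual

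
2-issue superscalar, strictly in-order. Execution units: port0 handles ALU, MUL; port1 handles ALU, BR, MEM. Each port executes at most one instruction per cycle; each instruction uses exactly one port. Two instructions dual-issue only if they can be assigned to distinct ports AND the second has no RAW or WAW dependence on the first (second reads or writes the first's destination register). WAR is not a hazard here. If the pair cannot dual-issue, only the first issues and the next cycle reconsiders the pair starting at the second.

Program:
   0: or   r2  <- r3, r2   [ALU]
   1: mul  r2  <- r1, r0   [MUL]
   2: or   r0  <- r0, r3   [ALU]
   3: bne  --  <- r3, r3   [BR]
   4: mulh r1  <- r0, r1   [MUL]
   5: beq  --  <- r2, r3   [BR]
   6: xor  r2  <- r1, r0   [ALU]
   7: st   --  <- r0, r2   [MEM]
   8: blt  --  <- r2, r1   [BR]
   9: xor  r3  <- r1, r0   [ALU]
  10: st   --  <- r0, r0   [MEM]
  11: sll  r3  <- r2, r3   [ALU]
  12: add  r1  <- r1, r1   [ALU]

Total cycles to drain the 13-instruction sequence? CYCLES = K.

CYCLES = 8

c0: i0 or  WAW r2
c1: i1/i2 mul/or  2-wide
c2: i3/i4 bne/mulh  2-wide
c3: i5/i6 beq/xor  2-wide
c4: i7 st  no-port MEM/BR
c5: i8/i9 blt/xor  2-wide
c6: i10/i11 st/sll  2-wide
c7: i12 add  tail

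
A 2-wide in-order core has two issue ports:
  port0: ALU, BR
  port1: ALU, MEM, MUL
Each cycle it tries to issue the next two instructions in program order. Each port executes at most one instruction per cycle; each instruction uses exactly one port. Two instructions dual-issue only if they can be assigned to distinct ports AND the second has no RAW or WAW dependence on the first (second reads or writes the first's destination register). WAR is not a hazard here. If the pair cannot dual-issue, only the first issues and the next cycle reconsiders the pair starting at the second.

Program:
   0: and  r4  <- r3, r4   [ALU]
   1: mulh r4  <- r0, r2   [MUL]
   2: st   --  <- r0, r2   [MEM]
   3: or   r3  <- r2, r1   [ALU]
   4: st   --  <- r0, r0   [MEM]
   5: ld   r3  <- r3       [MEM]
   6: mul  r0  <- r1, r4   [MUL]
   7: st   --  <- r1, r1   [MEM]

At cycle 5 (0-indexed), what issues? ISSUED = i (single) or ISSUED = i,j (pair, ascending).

ISSUED = 6

  cy0 -> i0 (and.ALU) WAW r4
  cy1 -> i1 (mulh.MUL) no-port MUL/MEM
  cy2 -> i2+i3 (st.MEM+or.ALU) 2-wide
  cy3 -> i4 (st.MEM) no-port MEM/MEM
  cy4 -> i5 (ld.MEM) no-port MEM/MUL
  cy5 -> i6 (mul.MUL) no-port MUL/MEM
  cy6 -> i7 (st.MEM) tail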